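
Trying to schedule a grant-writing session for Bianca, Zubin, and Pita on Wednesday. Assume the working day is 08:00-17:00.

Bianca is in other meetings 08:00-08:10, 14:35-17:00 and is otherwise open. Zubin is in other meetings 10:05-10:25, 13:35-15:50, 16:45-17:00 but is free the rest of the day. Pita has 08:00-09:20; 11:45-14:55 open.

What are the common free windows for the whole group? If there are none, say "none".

08:10-09:20, 11:45-13:35

Bianca free: 08:10-14:35 (invert busy blocks within the working day).
Zubin free: 08:00-10:05, 10:25-13:35, 15:50-16:45 (invert busy blocks within the working day).
Pita free: 08:00-09:20, 11:45-14:55.
Bianca ∩ Zubin: 08:10-10:05, 10:25-13:35.
Bianca ∩ Zubin ∩ Pita: 08:10-09:20, 11:45-13:35.
So the common availability across everyone is 08:10-09:20, 11:45-13:35.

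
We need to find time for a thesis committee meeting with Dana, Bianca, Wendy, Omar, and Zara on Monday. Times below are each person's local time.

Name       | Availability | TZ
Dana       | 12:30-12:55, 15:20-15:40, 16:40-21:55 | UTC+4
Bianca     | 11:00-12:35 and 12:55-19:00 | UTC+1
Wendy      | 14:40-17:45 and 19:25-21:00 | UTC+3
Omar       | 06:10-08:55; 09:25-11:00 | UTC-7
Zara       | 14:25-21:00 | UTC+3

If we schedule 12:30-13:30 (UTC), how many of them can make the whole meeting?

Dana in UTC: 08:30-08:55, 11:20-11:40, 12:40-17:55 (subtract 4h to convert from UTC+4).
Bianca in UTC: 10:00-11:35, 11:55-18:00 (subtract 1h to convert from UTC+1).
Wendy in UTC: 11:40-14:45, 16:25-18:00 (subtract 3h to convert from UTC+3).
Omar in UTC: 13:10-15:55, 16:25-18:00 (add 7h to convert from UTC-7).
Zara in UTC: 11:25-18:00 (subtract 3h to convert from UTC+3).
Bianca, Wendy, and Zara can make the full 12:30-13:30 slot — that's 3.

3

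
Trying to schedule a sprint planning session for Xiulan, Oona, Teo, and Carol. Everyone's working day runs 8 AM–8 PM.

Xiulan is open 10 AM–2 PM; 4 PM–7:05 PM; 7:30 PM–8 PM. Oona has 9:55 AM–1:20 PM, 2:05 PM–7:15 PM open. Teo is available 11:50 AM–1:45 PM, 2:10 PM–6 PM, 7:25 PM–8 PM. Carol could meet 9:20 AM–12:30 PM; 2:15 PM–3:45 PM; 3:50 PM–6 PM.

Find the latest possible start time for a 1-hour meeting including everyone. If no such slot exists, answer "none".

17:00

Xiulan ∩ Oona: 10:00-13:20, 16:00-19:05.
Xiulan ∩ Oona ∩ Teo: 11:50-13:20, 16:00-18:00.
Xiulan ∩ Oona ∩ Teo ∩ Carol: 11:50-12:30, 16:00-18:00.
So the common availability across everyone is 11:50-12:30, 16:00-18:00.
The last common window of at least 60 minutes is 16:00-18:00; a 60-minute meeting can start as late as 17:00 and still end by 18:00.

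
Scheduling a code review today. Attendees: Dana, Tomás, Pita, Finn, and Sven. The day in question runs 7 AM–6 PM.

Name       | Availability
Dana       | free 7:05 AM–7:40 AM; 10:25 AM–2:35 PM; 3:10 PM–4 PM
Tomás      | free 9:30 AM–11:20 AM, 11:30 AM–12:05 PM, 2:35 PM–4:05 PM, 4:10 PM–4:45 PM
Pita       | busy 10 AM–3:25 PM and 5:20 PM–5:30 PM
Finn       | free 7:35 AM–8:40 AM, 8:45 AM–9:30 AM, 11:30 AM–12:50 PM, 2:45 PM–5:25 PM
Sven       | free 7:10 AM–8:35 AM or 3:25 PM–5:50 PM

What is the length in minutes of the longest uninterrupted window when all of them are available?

35

Dana free: 07:05-07:40, 10:25-14:35, 15:10-16:00.
Tomás free: 09:30-11:20, 11:30-12:05, 14:35-16:05, 16:10-16:45.
Pita free: 07:00-10:00, 15:25-17:20, 17:30-18:00 (invert busy blocks within the working day).
Finn free: 07:35-08:40, 08:45-09:30, 11:30-12:50, 14:45-17:25.
Sven free: 07:10-08:35, 15:25-17:50.
Dana ∩ Tomás: 10:25-11:20, 11:30-12:05, 15:10-16:00.
Dana ∩ Tomás ∩ Pita: 15:25-16:00.
Dana ∩ Tomás ∩ Pita ∩ Finn: 15:25-16:00.
Dana ∩ Tomás ∩ Pita ∩ Finn ∩ Sven: 15:25-16:00.
The longest is 15:25-16:00 at 35 minutes.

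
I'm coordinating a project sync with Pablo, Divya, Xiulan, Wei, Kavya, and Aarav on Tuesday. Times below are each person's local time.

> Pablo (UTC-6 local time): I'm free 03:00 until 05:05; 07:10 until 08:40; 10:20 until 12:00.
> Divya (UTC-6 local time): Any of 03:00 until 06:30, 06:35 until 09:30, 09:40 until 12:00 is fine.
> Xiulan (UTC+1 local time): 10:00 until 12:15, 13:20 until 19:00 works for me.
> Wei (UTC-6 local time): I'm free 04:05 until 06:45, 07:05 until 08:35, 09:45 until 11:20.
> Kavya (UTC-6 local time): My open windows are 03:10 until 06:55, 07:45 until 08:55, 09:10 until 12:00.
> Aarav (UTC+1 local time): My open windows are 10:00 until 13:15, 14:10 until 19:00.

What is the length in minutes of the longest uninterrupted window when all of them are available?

60

Pablo in UTC: 09:00-11:05, 13:10-14:40, 16:20-18:00 (add 6h to convert from UTC-6).
Divya in UTC: 09:00-12:30, 12:35-15:30, 15:40-18:00 (add 6h to convert from UTC-6).
Xiulan in UTC: 09:00-11:15, 12:20-18:00 (subtract 1h to convert from UTC+1).
Wei in UTC: 10:05-12:45, 13:05-14:35, 15:45-17:20 (add 6h to convert from UTC-6).
Kavya in UTC: 09:10-12:55, 13:45-14:55, 15:10-18:00 (add 6h to convert from UTC-6).
Aarav in UTC: 09:00-12:15, 13:10-18:00 (subtract 1h to convert from UTC+1).
Pablo ∩ Divya: 09:00-11:05, 13:10-14:40, 16:20-18:00.
Pablo ∩ Divya ∩ Xiulan: 09:00-11:05, 13:10-14:40, 16:20-18:00.
Pablo ∩ Divya ∩ Xiulan ∩ Wei: 10:05-11:05, 13:10-14:35, 16:20-17:20.
Pablo ∩ Divya ∩ Xiulan ∩ Wei ∩ Kavya: 10:05-11:05, 13:45-14:35, 16:20-17:20.
Pablo ∩ Divya ∩ Xiulan ∩ Wei ∩ Kavya ∩ Aarav: 10:05-11:05, 13:45-14:35, 16:20-17:20.
So the common availability across everyone is 10:05-11:05, 13:45-14:35, 16:20-17:20.
The longest is 10:05-11:05 at 60 minutes.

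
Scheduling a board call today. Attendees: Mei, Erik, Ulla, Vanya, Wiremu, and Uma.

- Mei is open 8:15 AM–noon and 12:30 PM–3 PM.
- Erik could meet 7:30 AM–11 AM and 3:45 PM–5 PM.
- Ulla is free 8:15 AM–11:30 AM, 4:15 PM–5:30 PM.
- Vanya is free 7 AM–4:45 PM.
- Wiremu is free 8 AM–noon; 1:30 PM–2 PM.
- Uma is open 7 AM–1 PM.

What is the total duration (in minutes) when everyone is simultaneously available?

Mei ∩ Erik: 08:15-11:00.
Mei ∩ Erik ∩ Ulla: 08:15-11:00.
Mei ∩ Erik ∩ Ulla ∩ Vanya: 08:15-11:00.
Mei ∩ Erik ∩ Ulla ∩ Vanya ∩ Wiremu: 08:15-11:00.
Mei ∩ Erik ∩ Ulla ∩ Vanya ∩ Wiremu ∩ Uma: 08:15-11:00.
That's a single block of 165 minutes.

165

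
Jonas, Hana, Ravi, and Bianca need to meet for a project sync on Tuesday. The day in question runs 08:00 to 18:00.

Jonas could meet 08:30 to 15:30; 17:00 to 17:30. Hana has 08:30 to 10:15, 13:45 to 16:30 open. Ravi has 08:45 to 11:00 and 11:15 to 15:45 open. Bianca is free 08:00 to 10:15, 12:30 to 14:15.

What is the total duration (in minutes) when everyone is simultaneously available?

120

Jonas ∩ Hana: 08:30-10:15, 13:45-15:30.
Jonas ∩ Hana ∩ Ravi: 08:45-10:15, 13:45-15:30.
Jonas ∩ Hana ∩ Ravi ∩ Bianca: 08:45-10:15, 13:45-14:15.
So the common availability across everyone is 08:45-10:15, 13:45-14:15.
Summing the common windows: 90 + 30 = 120 minutes.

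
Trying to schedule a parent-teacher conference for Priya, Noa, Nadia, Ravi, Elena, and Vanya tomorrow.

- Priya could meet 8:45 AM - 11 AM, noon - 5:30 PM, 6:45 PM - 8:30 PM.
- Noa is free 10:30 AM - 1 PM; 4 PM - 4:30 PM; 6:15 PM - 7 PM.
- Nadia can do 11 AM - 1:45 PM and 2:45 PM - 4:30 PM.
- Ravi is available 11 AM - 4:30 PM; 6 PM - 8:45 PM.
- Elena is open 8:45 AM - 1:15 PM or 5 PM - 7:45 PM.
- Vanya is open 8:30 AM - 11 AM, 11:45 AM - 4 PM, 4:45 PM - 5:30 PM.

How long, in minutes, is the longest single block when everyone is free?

Priya ∩ Noa: 10:30-11:00, 12:00-13:00, 16:00-16:30, 18:45-19:00.
Priya ∩ Noa ∩ Nadia: 12:00-13:00, 16:00-16:30.
Priya ∩ Noa ∩ Nadia ∩ Ravi: 12:00-13:00, 16:00-16:30.
Priya ∩ Noa ∩ Nadia ∩ Ravi ∩ Elena: 12:00-13:00.
Priya ∩ Noa ∩ Nadia ∩ Ravi ∩ Elena ∩ Vanya: 12:00-13:00.
So the common availability across everyone is 12:00-13:00.
The longest is 12:00-13:00 at 60 minutes.

60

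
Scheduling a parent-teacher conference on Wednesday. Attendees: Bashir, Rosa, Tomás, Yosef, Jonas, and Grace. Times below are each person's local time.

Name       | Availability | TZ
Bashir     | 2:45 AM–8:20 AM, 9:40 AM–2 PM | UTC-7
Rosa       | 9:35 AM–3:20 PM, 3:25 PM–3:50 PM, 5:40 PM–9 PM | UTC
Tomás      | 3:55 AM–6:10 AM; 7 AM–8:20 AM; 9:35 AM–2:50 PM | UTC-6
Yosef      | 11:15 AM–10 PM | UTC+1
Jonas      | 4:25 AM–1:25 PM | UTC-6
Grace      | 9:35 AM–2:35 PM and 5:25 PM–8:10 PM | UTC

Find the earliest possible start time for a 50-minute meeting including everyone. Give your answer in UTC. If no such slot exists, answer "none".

Bashir in UTC: 09:45-15:20, 16:40-21:00 (add 7h to convert from UTC-7).
Rosa in UTC: 09:35-15:20, 15:25-15:50, 17:40-21:00.
Tomás in UTC: 09:55-12:10, 13:00-14:20, 15:35-20:50 (add 6h to convert from UTC-6).
Yosef in UTC: 10:15-21:00 (subtract 1h to convert from UTC+1).
Jonas in UTC: 10:25-19:25 (add 6h to convert from UTC-6).
Grace in UTC: 09:35-14:35, 17:25-20:10.
Bashir ∩ Rosa: 09:45-15:20, 17:40-21:00.
Bashir ∩ Rosa ∩ Tomás: 09:55-12:10, 13:00-14:20, 17:40-20:50.
Bashir ∩ Rosa ∩ Tomás ∩ Yosef: 10:15-12:10, 13:00-14:20, 17:40-20:50.
Bashir ∩ Rosa ∩ Tomás ∩ Yosef ∩ Jonas: 10:25-12:10, 13:00-14:20, 17:40-19:25.
Bashir ∩ Rosa ∩ Tomás ∩ Yosef ∩ Jonas ∩ Grace: 10:25-12:10, 13:00-14:20, 17:40-19:25.
So the common availability across everyone is 10:25-12:10, 13:00-14:20, 17:40-19:25.
The first common window of at least 50 minutes is 10:25-12:10, so the earliest start is 10:25.

10:25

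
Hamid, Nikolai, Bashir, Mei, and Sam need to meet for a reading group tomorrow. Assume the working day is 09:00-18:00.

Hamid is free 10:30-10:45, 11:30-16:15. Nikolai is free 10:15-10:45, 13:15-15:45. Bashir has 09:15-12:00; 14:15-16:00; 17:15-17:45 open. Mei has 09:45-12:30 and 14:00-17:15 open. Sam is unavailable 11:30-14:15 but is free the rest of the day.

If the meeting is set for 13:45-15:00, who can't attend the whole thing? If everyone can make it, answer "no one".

Hamid free: 10:30-10:45, 11:30-16:15.
Nikolai free: 10:15-10:45, 13:15-15:45.
Bashir free: 09:15-12:00, 14:15-16:00, 17:15-17:45.
Mei free: 09:45-12:30, 14:00-17:15.
Sam free: 09:00-11:30, 14:15-18:00 (invert busy blocks within the working day).
Hamid: free for 13:45-15:00. Nikolai: free for 13:45-15:00. Bashir: not fully free for 13:45-15:00. Mei: not fully free for 13:45-15:00. Sam: not fully free for 13:45-15:00.

Bashir, Mei, Sam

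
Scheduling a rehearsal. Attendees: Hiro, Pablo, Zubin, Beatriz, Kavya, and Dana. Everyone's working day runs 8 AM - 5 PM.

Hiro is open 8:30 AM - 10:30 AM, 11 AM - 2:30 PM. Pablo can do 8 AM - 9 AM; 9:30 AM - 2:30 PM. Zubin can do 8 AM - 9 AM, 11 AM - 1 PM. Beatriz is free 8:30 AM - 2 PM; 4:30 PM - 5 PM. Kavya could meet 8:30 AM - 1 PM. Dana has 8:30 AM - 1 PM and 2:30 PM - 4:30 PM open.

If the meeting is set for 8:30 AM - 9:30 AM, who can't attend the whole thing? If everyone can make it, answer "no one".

Pablo, Zubin

Hiro: free for 08:30-09:30. Pablo: not fully free for 08:30-09:30. Zubin: not fully free for 08:30-09:30. Beatriz: free for 08:30-09:30. Kavya: free for 08:30-09:30. Dana: free for 08:30-09:30.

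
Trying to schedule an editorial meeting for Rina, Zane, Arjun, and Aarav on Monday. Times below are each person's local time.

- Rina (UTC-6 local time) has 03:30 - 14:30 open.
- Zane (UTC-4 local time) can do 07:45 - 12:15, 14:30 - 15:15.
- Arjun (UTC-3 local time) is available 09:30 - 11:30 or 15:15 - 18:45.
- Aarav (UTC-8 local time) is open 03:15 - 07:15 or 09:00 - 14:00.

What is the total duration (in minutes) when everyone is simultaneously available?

Rina in UTC: 09:30-20:30 (add 6h to convert from UTC-6).
Zane in UTC: 11:45-16:15, 18:30-19:15 (add 4h to convert from UTC-4).
Arjun in UTC: 12:30-14:30, 18:15-21:45 (add 3h to convert from UTC-3).
Aarav in UTC: 11:15-15:15, 17:00-22:00 (add 8h to convert from UTC-8).
Rina ∩ Zane: 11:45-16:15, 18:30-19:15.
Rina ∩ Zane ∩ Arjun: 12:30-14:30, 18:30-19:15.
Rina ∩ Zane ∩ Arjun ∩ Aarav: 12:30-14:30, 18:30-19:15.
Summing the common windows: 120 + 45 = 165 minutes.

165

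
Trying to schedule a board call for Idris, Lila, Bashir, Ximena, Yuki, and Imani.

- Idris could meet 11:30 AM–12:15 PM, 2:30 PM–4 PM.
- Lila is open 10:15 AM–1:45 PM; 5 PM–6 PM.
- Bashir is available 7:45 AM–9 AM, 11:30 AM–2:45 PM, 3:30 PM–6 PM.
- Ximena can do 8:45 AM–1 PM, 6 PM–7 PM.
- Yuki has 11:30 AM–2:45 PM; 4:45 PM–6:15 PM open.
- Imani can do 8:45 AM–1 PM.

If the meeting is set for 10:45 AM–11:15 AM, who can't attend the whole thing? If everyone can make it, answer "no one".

Idris: not fully free for 10:45-11:15. Lila: free for 10:45-11:15. Bashir: not fully free for 10:45-11:15. Ximena: free for 10:45-11:15. Yuki: not fully free for 10:45-11:15. Imani: free for 10:45-11:15.

Bashir, Idris, Yuki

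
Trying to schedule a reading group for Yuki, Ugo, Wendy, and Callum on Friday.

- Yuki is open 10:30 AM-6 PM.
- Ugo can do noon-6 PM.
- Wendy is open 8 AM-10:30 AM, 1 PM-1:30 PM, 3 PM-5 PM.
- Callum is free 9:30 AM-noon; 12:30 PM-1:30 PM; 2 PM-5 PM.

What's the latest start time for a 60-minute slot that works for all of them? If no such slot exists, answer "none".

Yuki ∩ Ugo: 12:00-18:00.
Yuki ∩ Ugo ∩ Wendy: 13:00-13:30, 15:00-17:00.
Yuki ∩ Ugo ∩ Wendy ∩ Callum: 13:00-13:30, 15:00-17:00.
So the common availability across everyone is 13:00-13:30, 15:00-17:00.
The last common window of at least 60 minutes is 15:00-17:00; a 60-minute meeting can start as late as 16:00 and still end by 17:00.

16:00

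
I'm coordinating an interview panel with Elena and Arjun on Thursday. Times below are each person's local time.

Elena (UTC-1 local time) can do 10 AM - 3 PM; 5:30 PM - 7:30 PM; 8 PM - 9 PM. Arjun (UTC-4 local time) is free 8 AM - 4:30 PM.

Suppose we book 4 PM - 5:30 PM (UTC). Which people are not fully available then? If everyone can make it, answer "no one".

Elena in UTC: 11:00-16:00, 18:30-20:30, 21:00-22:00 (add 1h to convert from UTC-1).
Arjun in UTC: 12:00-20:30 (add 4h to convert from UTC-4).
Elena: not fully free for 16:00-17:30. Arjun: free for 16:00-17:30.

Elena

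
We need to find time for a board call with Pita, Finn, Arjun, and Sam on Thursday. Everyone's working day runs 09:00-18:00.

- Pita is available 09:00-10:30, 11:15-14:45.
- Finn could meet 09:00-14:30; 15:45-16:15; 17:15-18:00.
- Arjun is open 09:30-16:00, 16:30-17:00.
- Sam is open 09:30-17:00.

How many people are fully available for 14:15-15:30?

2

Arjun and Sam can make the full 14:15-15:30 slot — that's 2.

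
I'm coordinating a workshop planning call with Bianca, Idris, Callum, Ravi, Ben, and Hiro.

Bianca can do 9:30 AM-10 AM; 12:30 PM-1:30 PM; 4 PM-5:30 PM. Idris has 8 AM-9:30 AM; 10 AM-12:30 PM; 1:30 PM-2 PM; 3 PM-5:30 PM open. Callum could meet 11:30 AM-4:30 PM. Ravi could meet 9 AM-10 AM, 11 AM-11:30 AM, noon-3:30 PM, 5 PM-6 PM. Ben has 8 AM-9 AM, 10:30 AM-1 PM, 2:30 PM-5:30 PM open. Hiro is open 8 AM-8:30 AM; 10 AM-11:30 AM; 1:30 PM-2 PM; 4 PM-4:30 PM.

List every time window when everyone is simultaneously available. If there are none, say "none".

Bianca ∩ Idris: 16:00-17:30.
Bianca ∩ Idris ∩ Callum: 16:00-16:30.
Bianca ∩ Idris ∩ Callum ∩ Ravi: ∅.
Bianca ∩ Idris ∩ Callum ∩ Ravi ∩ Ben: ∅.
Bianca ∩ Idris ∩ Callum ∩ Ravi ∩ Ben ∩ Hiro: ∅.
There is no time when everyone is free.

none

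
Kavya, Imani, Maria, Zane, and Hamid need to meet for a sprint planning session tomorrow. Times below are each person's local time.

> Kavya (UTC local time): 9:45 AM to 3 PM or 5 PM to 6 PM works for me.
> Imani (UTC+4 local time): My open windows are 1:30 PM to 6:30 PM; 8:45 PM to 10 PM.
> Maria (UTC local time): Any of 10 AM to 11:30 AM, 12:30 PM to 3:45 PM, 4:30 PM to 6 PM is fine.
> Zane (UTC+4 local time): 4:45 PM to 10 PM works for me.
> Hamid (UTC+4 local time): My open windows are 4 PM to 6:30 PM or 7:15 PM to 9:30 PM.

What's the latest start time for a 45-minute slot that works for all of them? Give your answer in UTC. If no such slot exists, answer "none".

Kavya in UTC: 09:45-15:00, 17:00-18:00.
Imani in UTC: 09:30-14:30, 16:45-18:00 (subtract 4h to convert from UTC+4).
Maria in UTC: 10:00-11:30, 12:30-15:45, 16:30-18:00.
Zane in UTC: 12:45-18:00 (subtract 4h to convert from UTC+4).
Hamid in UTC: 12:00-14:30, 15:15-17:30 (subtract 4h to convert from UTC+4).
Kavya ∩ Imani: 09:45-14:30, 17:00-18:00.
Kavya ∩ Imani ∩ Maria: 10:00-11:30, 12:30-14:30, 17:00-18:00.
Kavya ∩ Imani ∩ Maria ∩ Zane: 12:45-14:30, 17:00-18:00.
Kavya ∩ Imani ∩ Maria ∩ Zane ∩ Hamid: 12:45-14:30, 17:00-17:30.
So the common availability across everyone is 12:45-14:30, 17:00-17:30.
The last common window of at least 45 minutes is 12:45-14:30; a 45-minute meeting can start as late as 13:45 and still end by 14:30.

13:45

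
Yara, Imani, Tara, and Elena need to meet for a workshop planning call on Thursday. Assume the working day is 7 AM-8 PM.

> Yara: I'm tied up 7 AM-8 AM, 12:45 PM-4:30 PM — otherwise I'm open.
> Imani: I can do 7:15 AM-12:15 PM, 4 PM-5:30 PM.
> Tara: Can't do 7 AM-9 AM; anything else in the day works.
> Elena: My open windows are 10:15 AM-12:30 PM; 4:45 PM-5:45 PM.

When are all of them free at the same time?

10:15-12:15, 16:45-17:30

Yara free: 08:00-12:45, 16:30-20:00 (invert busy blocks within the working day).
Imani free: 07:15-12:15, 16:00-17:30.
Tara free: 09:00-20:00 (invert busy blocks within the working day).
Elena free: 10:15-12:30, 16:45-17:45.
Yara ∩ Imani: 08:00-12:15, 16:30-17:30.
Yara ∩ Imani ∩ Tara: 09:00-12:15, 16:30-17:30.
Yara ∩ Imani ∩ Tara ∩ Elena: 10:15-12:15, 16:45-17:30.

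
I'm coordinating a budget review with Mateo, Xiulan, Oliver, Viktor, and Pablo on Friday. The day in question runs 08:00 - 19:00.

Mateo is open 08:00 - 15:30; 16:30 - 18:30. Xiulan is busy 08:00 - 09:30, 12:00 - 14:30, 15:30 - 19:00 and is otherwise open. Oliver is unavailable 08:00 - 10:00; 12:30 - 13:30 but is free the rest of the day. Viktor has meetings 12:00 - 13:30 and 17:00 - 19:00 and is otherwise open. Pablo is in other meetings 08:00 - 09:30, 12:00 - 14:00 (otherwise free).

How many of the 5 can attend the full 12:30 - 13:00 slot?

Mateo free: 08:00-15:30, 16:30-18:30.
Xiulan free: 09:30-12:00, 14:30-15:30 (invert busy blocks within the working day).
Oliver free: 10:00-12:30, 13:30-19:00 (invert busy blocks within the working day).
Viktor free: 08:00-12:00, 13:30-17:00 (invert busy blocks within the working day).
Pablo free: 09:30-12:00, 14:00-19:00 (invert busy blocks within the working day).
Mateo can make the full 12:30-13:00 slot — that's 1.

1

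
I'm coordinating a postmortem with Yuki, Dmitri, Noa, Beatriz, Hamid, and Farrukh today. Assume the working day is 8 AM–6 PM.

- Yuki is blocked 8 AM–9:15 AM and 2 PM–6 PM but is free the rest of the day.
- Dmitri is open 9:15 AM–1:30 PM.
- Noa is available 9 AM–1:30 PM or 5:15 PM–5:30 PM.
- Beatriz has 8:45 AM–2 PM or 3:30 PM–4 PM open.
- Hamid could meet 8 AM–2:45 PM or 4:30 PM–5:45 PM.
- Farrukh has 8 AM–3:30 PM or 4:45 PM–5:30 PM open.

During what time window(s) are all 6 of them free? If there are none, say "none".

Yuki free: 09:15-14:00 (invert busy blocks within the working day).
Dmitri free: 09:15-13:30.
Noa free: 09:00-13:30, 17:15-17:30.
Beatriz free: 08:45-14:00, 15:30-16:00.
Hamid free: 08:00-14:45, 16:30-17:45.
Farrukh free: 08:00-15:30, 16:45-17:30.
Yuki ∩ Dmitri: 09:15-13:30.
Yuki ∩ Dmitri ∩ Noa: 09:15-13:30.
Yuki ∩ Dmitri ∩ Noa ∩ Beatriz: 09:15-13:30.
Yuki ∩ Dmitri ∩ Noa ∩ Beatriz ∩ Hamid: 09:15-13:30.
Yuki ∩ Dmitri ∩ Noa ∩ Beatriz ∩ Hamid ∩ Farrukh: 09:15-13:30.

09:15-13:30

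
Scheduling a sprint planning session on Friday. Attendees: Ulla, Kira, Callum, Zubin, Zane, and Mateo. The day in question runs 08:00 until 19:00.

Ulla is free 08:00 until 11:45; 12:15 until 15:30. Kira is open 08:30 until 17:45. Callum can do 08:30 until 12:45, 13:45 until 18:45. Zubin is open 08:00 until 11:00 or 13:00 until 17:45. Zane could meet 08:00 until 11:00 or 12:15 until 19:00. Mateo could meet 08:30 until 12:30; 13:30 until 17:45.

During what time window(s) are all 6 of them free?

Ulla ∩ Kira: 08:30-11:45, 12:15-15:30.
Ulla ∩ Kira ∩ Callum: 08:30-11:45, 12:15-12:45, 13:45-15:30.
Ulla ∩ Kira ∩ Callum ∩ Zubin: 08:30-11:00, 13:45-15:30.
Ulla ∩ Kira ∩ Callum ∩ Zubin ∩ Zane: 08:30-11:00, 13:45-15:30.
Ulla ∩ Kira ∩ Callum ∩ Zubin ∩ Zane ∩ Mateo: 08:30-11:00, 13:45-15:30.

08:30-11:00, 13:45-15:30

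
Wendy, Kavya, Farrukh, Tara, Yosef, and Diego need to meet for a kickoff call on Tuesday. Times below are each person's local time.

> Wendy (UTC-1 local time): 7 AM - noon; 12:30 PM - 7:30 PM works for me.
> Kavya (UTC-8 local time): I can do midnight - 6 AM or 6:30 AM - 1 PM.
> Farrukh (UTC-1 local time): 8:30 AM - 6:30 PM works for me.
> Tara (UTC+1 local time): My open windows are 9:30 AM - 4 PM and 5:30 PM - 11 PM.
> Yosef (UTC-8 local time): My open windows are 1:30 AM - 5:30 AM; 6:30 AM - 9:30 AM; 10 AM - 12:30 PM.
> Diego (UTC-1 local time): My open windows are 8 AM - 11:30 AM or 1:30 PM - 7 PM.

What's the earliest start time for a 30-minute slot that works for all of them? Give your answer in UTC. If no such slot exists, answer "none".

Wendy in UTC: 08:00-13:00, 13:30-20:30 (add 1h to convert from UTC-1).
Kavya in UTC: 08:00-14:00, 14:30-21:00 (add 8h to convert from UTC-8).
Farrukh in UTC: 09:30-19:30 (add 1h to convert from UTC-1).
Tara in UTC: 08:30-15:00, 16:30-22:00 (subtract 1h to convert from UTC+1).
Yosef in UTC: 09:30-13:30, 14:30-17:30, 18:00-20:30 (add 8h to convert from UTC-8).
Diego in UTC: 09:00-12:30, 14:30-20:00 (add 1h to convert from UTC-1).
Wendy ∩ Kavya: 08:00-13:00, 13:30-14:00, 14:30-20:30.
Wendy ∩ Kavya ∩ Farrukh: 09:30-13:00, 13:30-14:00, 14:30-19:30.
Wendy ∩ Kavya ∩ Farrukh ∩ Tara: 09:30-13:00, 13:30-14:00, 14:30-15:00, 16:30-19:30.
Wendy ∩ Kavya ∩ Farrukh ∩ Tara ∩ Yosef: 09:30-13:00, 14:30-15:00, 16:30-17:30, 18:00-19:30.
Wendy ∩ Kavya ∩ Farrukh ∩ Tara ∩ Yosef ∩ Diego: 09:30-12:30, 14:30-15:00, 16:30-17:30, 18:00-19:30.
The first common window of at least 30 minutes is 09:30-12:30, so the earliest start is 09:30.

09:30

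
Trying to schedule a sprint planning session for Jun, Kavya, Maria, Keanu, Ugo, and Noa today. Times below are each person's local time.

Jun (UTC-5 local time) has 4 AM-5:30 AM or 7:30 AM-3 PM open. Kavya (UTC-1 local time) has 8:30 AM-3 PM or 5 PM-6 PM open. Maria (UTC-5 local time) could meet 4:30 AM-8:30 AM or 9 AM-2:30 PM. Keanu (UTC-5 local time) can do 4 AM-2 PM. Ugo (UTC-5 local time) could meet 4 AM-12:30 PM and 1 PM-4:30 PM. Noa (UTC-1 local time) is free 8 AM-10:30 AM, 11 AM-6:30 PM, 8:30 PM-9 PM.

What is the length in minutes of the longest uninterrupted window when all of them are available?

120

Jun in UTC: 09:00-10:30, 12:30-20:00 (add 5h to convert from UTC-5).
Kavya in UTC: 09:30-16:00, 18:00-19:00 (add 1h to convert from UTC-1).
Maria in UTC: 09:30-13:30, 14:00-19:30 (add 5h to convert from UTC-5).
Keanu in UTC: 09:00-19:00 (add 5h to convert from UTC-5).
Ugo in UTC: 09:00-17:30, 18:00-21:30 (add 5h to convert from UTC-5).
Noa in UTC: 09:00-11:30, 12:00-19:30, 21:30-22:00 (add 1h to convert from UTC-1).
Jun ∩ Kavya: 09:30-10:30, 12:30-16:00, 18:00-19:00.
Jun ∩ Kavya ∩ Maria: 09:30-10:30, 12:30-13:30, 14:00-16:00, 18:00-19:00.
Jun ∩ Kavya ∩ Maria ∩ Keanu: 09:30-10:30, 12:30-13:30, 14:00-16:00, 18:00-19:00.
Jun ∩ Kavya ∩ Maria ∩ Keanu ∩ Ugo: 09:30-10:30, 12:30-13:30, 14:00-16:00, 18:00-19:00.
Jun ∩ Kavya ∩ Maria ∩ Keanu ∩ Ugo ∩ Noa: 09:30-10:30, 12:30-13:30, 14:00-16:00, 18:00-19:00.
The longest is 14:00-16:00 at 120 minutes.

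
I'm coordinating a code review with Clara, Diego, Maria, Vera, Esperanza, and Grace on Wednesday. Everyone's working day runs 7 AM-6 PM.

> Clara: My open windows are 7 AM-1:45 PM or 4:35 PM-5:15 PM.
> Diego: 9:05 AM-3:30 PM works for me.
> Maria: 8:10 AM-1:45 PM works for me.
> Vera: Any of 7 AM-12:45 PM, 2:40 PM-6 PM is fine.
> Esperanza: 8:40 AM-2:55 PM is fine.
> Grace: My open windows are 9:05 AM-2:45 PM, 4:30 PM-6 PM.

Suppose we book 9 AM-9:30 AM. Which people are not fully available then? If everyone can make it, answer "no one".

Clara: free for 09:00-09:30. Diego: not fully free for 09:00-09:30. Maria: free for 09:00-09:30. Vera: free for 09:00-09:30. Esperanza: free for 09:00-09:30. Grace: not fully free for 09:00-09:30.

Diego, Grace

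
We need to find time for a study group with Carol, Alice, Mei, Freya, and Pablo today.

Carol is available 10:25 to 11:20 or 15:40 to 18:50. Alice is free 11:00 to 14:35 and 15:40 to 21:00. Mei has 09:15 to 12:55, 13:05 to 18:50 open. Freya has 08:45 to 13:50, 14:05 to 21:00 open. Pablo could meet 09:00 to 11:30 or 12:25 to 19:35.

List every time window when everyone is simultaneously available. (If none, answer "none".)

Carol ∩ Alice: 11:00-11:20, 15:40-18:50.
Carol ∩ Alice ∩ Mei: 11:00-11:20, 15:40-18:50.
Carol ∩ Alice ∩ Mei ∩ Freya: 11:00-11:20, 15:40-18:50.
Carol ∩ Alice ∩ Mei ∩ Freya ∩ Pablo: 11:00-11:20, 15:40-18:50.
Those are the intersection windows.

11:00-11:20, 15:40-18:50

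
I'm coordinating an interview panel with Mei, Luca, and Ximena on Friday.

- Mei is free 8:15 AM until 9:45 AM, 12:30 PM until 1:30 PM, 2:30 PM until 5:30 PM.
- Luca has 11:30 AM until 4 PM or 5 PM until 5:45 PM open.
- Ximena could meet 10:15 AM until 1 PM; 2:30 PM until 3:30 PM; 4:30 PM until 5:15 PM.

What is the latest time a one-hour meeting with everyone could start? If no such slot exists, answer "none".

14:30

Mei ∩ Luca: 12:30-13:30, 14:30-16:00, 17:00-17:30.
Mei ∩ Luca ∩ Ximena: 12:30-13:00, 14:30-15:30, 17:00-17:15.
The last common window of at least 60 minutes is 14:30-15:30; a 60-minute meeting can start as late as 14:30 and still end by 15:30.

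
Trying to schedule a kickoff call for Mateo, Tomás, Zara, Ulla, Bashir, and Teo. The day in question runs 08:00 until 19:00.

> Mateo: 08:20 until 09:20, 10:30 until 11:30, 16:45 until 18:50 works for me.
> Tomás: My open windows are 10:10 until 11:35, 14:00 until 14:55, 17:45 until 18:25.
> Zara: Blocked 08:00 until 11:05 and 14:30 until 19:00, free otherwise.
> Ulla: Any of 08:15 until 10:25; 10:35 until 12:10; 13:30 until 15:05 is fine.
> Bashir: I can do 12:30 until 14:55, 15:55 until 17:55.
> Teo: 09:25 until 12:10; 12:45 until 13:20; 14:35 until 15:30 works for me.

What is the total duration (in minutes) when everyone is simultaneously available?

0

Mateo free: 08:20-09:20, 10:30-11:30, 16:45-18:50.
Tomás free: 10:10-11:35, 14:00-14:55, 17:45-18:25.
Zara free: 11:05-14:30 (invert busy blocks within the working day).
Ulla free: 08:15-10:25, 10:35-12:10, 13:30-15:05.
Bashir free: 12:30-14:55, 15:55-17:55.
Teo free: 09:25-12:10, 12:45-13:20, 14:35-15:30.
Mateo ∩ Tomás: 10:30-11:30, 17:45-18:25.
Mateo ∩ Tomás ∩ Zara: 11:05-11:30.
Mateo ∩ Tomás ∩ Zara ∩ Ulla: 11:05-11:30.
Mateo ∩ Tomás ∩ Zara ∩ Ulla ∩ Bashir: ∅.
Mateo ∩ Tomás ∩ Zara ∩ Ulla ∩ Bashir ∩ Teo: ∅.
There is no time when everyone is free.
There is no common window, so the total is 0 minutes.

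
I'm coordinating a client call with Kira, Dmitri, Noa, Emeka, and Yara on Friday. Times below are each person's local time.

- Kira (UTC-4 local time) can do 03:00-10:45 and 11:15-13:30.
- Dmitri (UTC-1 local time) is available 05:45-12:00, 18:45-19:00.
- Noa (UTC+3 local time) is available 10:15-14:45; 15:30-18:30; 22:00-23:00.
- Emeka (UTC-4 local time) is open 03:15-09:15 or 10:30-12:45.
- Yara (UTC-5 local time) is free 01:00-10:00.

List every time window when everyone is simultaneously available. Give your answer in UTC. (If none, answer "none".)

Kira in UTC: 07:00-14:45, 15:15-17:30 (add 4h to convert from UTC-4).
Dmitri in UTC: 06:45-13:00, 19:45-20:00 (add 1h to convert from UTC-1).
Noa in UTC: 07:15-11:45, 12:30-15:30, 19:00-20:00 (subtract 3h to convert from UTC+3).
Emeka in UTC: 07:15-13:15, 14:30-16:45 (add 4h to convert from UTC-4).
Yara in UTC: 06:00-15:00 (add 5h to convert from UTC-5).
Kira ∩ Dmitri: 07:00-13:00.
Kira ∩ Dmitri ∩ Noa: 07:15-11:45, 12:30-13:00.
Kira ∩ Dmitri ∩ Noa ∩ Emeka: 07:15-11:45, 12:30-13:00.
Kira ∩ Dmitri ∩ Noa ∩ Emeka ∩ Yara: 07:15-11:45, 12:30-13:00.

07:15-11:45, 12:30-13:00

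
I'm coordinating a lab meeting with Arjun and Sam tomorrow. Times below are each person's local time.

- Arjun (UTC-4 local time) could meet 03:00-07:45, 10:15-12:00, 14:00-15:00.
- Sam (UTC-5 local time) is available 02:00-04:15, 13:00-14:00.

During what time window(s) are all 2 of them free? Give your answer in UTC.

07:00-09:15, 18:00-19:00

Arjun in UTC: 07:00-11:45, 14:15-16:00, 18:00-19:00 (add 4h to convert from UTC-4).
Sam in UTC: 07:00-09:15, 18:00-19:00 (add 5h to convert from UTC-5).
Arjun ∩ Sam: 07:00-09:15, 18:00-19:00.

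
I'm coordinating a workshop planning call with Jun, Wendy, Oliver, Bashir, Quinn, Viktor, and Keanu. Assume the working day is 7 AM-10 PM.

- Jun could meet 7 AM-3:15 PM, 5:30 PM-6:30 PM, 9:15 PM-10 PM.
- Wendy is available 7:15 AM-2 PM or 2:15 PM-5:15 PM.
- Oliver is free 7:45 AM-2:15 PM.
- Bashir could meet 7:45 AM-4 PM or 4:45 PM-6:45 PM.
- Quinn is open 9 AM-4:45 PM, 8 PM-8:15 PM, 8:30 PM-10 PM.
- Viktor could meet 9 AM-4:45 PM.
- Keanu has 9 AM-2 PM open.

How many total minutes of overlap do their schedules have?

300

Jun ∩ Wendy: 07:15-14:00, 14:15-15:15.
Jun ∩ Wendy ∩ Oliver: 07:45-14:00.
Jun ∩ Wendy ∩ Oliver ∩ Bashir: 07:45-14:00.
Jun ∩ Wendy ∩ Oliver ∩ Bashir ∩ Quinn: 09:00-14:00.
Jun ∩ Wendy ∩ Oliver ∩ Bashir ∩ Quinn ∩ Viktor: 09:00-14:00.
Jun ∩ Wendy ∩ Oliver ∩ Bashir ∩ Quinn ∩ Viktor ∩ Keanu: 09:00-14:00.
That's a single block of 300 minutes.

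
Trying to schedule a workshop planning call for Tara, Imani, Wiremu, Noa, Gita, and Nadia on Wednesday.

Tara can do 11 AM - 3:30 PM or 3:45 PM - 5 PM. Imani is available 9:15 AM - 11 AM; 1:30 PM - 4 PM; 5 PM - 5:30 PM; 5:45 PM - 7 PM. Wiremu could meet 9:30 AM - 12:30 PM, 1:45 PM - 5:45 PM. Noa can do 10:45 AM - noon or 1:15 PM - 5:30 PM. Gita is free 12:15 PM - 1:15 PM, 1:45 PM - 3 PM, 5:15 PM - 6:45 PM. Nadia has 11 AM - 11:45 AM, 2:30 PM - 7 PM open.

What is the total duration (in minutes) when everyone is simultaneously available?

30

Tara ∩ Imani: 13:30-15:30, 15:45-16:00.
Tara ∩ Imani ∩ Wiremu: 13:45-15:30, 15:45-16:00.
Tara ∩ Imani ∩ Wiremu ∩ Noa: 13:45-15:30, 15:45-16:00.
Tara ∩ Imani ∩ Wiremu ∩ Noa ∩ Gita: 13:45-15:00.
Tara ∩ Imani ∩ Wiremu ∩ Noa ∩ Gita ∩ Nadia: 14:30-15:00.
That's a single block of 30 minutes.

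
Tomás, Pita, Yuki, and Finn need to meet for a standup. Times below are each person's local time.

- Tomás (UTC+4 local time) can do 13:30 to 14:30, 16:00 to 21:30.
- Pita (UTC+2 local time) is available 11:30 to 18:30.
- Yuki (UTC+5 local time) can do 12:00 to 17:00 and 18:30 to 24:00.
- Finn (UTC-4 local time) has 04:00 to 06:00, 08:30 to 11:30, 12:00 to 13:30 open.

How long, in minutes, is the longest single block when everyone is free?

Tomás in UTC: 09:30-10:30, 12:00-17:30 (subtract 4h to convert from UTC+4).
Pita in UTC: 09:30-16:30 (subtract 2h to convert from UTC+2).
Yuki in UTC: 07:00-12:00, 13:30-19:00 (subtract 5h to convert from UTC+5).
Finn in UTC: 08:00-10:00, 12:30-15:30, 16:00-17:30 (add 4h to convert from UTC-4).
Tomás ∩ Pita: 09:30-10:30, 12:00-16:30.
Tomás ∩ Pita ∩ Yuki: 09:30-10:30, 13:30-16:30.
Tomás ∩ Pita ∩ Yuki ∩ Finn: 09:30-10:00, 13:30-15:30, 16:00-16:30.
The longest is 13:30-15:30 at 120 minutes.

120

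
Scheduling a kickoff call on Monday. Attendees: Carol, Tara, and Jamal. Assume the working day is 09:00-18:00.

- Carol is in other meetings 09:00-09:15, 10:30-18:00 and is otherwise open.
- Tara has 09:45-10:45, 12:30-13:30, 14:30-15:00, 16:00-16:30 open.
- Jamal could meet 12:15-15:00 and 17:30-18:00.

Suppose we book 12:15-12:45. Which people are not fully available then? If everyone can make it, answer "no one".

Carol, Tara

Carol free: 09:15-10:30 (invert busy blocks within the working day).
Tara free: 09:45-10:45, 12:30-13:30, 14:30-15:00, 16:00-16:30.
Jamal free: 12:15-15:00, 17:30-18:00.
Carol: not fully free for 12:15-12:45. Tara: not fully free for 12:15-12:45. Jamal: free for 12:15-12:45.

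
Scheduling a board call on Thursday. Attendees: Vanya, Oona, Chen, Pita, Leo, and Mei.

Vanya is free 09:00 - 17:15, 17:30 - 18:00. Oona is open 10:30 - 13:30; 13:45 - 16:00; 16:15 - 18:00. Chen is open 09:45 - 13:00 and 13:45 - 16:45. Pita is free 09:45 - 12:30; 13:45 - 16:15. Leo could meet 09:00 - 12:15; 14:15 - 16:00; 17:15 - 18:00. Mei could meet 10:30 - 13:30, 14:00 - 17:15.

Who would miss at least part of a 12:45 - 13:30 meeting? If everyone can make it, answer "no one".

Vanya: free for 12:45-13:30. Oona: free for 12:45-13:30. Chen: not fully free for 12:45-13:30. Pita: not fully free for 12:45-13:30. Leo: not fully free for 12:45-13:30. Mei: free for 12:45-13:30.

Chen, Leo, Pita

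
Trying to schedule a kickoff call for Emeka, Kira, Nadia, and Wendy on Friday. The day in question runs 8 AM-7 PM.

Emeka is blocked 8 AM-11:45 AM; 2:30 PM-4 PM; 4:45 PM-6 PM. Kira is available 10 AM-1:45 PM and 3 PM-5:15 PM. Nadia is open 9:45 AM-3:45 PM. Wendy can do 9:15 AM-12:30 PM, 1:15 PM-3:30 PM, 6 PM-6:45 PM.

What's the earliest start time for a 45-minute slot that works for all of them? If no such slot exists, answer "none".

11:45

Emeka free: 11:45-14:30, 16:00-16:45, 18:00-19:00 (invert busy blocks within the working day).
Kira free: 10:00-13:45, 15:00-17:15.
Nadia free: 09:45-15:45.
Wendy free: 09:15-12:30, 13:15-15:30, 18:00-18:45.
Emeka ∩ Kira: 11:45-13:45, 16:00-16:45.
Emeka ∩ Kira ∩ Nadia: 11:45-13:45.
Emeka ∩ Kira ∩ Nadia ∩ Wendy: 11:45-12:30, 13:15-13:45.
The first common window of at least 45 minutes is 11:45-12:30, so the earliest start is 11:45.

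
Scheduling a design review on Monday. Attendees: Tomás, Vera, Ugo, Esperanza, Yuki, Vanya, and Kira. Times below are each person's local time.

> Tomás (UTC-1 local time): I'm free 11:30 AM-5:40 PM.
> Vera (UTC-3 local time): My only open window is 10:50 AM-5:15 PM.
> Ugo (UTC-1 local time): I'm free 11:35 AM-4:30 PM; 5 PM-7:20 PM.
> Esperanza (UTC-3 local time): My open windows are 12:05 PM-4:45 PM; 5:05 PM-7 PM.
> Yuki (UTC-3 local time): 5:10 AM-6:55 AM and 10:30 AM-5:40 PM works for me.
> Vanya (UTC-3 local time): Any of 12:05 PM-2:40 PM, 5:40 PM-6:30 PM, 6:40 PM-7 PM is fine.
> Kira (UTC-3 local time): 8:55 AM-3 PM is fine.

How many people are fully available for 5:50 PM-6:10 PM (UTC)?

Tomás in UTC: 12:30-18:40 (add 1h to convert from UTC-1).
Vera in UTC: 13:50-20:15 (add 3h to convert from UTC-3).
Ugo in UTC: 12:35-17:30, 18:00-20:20 (add 1h to convert from UTC-1).
Esperanza in UTC: 15:05-19:45, 20:05-22:00 (add 3h to convert from UTC-3).
Yuki in UTC: 08:10-09:55, 13:30-20:40 (add 3h to convert from UTC-3).
Vanya in UTC: 15:05-17:40, 20:40-21:30, 21:40-22:00 (add 3h to convert from UTC-3).
Kira in UTC: 11:55-18:00 (add 3h to convert from UTC-3).
Tomás, Vera, Esperanza, and Yuki can make the full 17:50-18:10 slot — that's 4.

4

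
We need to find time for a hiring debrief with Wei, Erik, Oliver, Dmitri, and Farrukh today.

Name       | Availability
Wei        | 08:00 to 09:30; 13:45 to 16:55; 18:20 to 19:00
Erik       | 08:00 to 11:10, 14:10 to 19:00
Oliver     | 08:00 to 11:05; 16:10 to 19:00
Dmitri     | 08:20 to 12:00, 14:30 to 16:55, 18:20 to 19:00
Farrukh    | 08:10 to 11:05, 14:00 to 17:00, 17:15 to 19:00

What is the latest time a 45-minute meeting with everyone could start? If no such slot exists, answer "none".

Wei ∩ Erik: 08:00-09:30, 14:10-16:55, 18:20-19:00.
Wei ∩ Erik ∩ Oliver: 08:00-09:30, 16:10-16:55, 18:20-19:00.
Wei ∩ Erik ∩ Oliver ∩ Dmitri: 08:20-09:30, 16:10-16:55, 18:20-19:00.
Wei ∩ Erik ∩ Oliver ∩ Dmitri ∩ Farrukh: 08:20-09:30, 16:10-16:55, 18:20-19:00.
So the common availability across everyone is 08:20-09:30, 16:10-16:55, 18:20-19:00.
The last common window of at least 45 minutes is 16:10-16:55; a 45-minute meeting can start as late as 16:10 and still end by 16:55.

16:10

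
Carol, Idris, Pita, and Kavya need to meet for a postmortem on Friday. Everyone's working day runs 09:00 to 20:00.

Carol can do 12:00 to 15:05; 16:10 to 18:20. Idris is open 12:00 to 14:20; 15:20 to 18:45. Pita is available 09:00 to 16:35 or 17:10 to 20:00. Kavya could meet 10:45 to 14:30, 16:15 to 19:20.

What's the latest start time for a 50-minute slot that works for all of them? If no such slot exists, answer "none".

17:30

Carol ∩ Idris: 12:00-14:20, 16:10-18:20.
Carol ∩ Idris ∩ Pita: 12:00-14:20, 16:10-16:35, 17:10-18:20.
Carol ∩ Idris ∩ Pita ∩ Kavya: 12:00-14:20, 16:15-16:35, 17:10-18:20.
The last common window of at least 50 minutes is 17:10-18:20; a 50-minute meeting can start as late as 17:30 and still end by 18:20.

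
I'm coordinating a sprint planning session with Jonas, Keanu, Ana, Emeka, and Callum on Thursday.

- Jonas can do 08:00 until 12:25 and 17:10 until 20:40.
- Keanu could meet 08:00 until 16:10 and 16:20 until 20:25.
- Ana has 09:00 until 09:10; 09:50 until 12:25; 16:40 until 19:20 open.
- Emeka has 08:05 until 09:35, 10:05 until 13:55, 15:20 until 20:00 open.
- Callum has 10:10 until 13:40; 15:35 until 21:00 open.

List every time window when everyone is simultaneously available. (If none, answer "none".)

10:10-12:25, 17:10-19:20

Jonas ∩ Keanu: 08:00-12:25, 17:10-20:25.
Jonas ∩ Keanu ∩ Ana: 09:00-09:10, 09:50-12:25, 17:10-19:20.
Jonas ∩ Keanu ∩ Ana ∩ Emeka: 09:00-09:10, 10:05-12:25, 17:10-19:20.
Jonas ∩ Keanu ∩ Ana ∩ Emeka ∩ Callum: 10:10-12:25, 17:10-19:20.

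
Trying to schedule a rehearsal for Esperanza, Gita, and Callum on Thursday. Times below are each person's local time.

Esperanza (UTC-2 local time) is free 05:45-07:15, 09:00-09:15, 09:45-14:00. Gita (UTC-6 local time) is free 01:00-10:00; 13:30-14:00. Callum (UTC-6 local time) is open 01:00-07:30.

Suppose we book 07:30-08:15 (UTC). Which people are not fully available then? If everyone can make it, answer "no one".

Esperanza

Esperanza in UTC: 07:45-09:15, 11:00-11:15, 11:45-16:00 (add 2h to convert from UTC-2).
Gita in UTC: 07:00-16:00, 19:30-20:00 (add 6h to convert from UTC-6).
Callum in UTC: 07:00-13:30 (add 6h to convert from UTC-6).
Esperanza: not fully free for 07:30-08:15. Gita: free for 07:30-08:15. Callum: free for 07:30-08:15.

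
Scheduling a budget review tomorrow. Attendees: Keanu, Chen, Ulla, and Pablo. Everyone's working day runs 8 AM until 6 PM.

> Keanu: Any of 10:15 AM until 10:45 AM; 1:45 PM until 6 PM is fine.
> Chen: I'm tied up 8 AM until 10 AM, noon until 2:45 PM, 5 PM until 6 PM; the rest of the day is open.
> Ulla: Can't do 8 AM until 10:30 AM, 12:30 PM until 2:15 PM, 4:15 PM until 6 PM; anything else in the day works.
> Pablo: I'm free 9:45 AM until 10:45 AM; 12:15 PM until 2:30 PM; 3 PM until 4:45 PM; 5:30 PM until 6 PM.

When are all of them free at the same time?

10:30-10:45, 15:00-16:15

Keanu free: 10:15-10:45, 13:45-18:00.
Chen free: 10:00-12:00, 14:45-17:00 (invert busy blocks within the working day).
Ulla free: 10:30-12:30, 14:15-16:15 (invert busy blocks within the working day).
Pablo free: 09:45-10:45, 12:15-14:30, 15:00-16:45, 17:30-18:00.
Keanu ∩ Chen: 10:15-10:45, 14:45-17:00.
Keanu ∩ Chen ∩ Ulla: 10:30-10:45, 14:45-16:15.
Keanu ∩ Chen ∩ Ulla ∩ Pablo: 10:30-10:45, 15:00-16:15.
Those are the intersection windows.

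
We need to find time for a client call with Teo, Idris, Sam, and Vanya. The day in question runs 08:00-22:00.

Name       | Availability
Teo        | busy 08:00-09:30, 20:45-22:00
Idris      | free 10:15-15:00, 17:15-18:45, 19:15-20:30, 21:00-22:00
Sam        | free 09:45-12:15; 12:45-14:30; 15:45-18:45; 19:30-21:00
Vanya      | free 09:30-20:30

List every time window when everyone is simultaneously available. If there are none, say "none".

Teo free: 09:30-20:45 (invert busy blocks within the working day).
Idris free: 10:15-15:00, 17:15-18:45, 19:15-20:30, 21:00-22:00.
Sam free: 09:45-12:15, 12:45-14:30, 15:45-18:45, 19:30-21:00.
Vanya free: 09:30-20:30.
Teo ∩ Idris: 10:15-15:00, 17:15-18:45, 19:15-20:30.
Teo ∩ Idris ∩ Sam: 10:15-12:15, 12:45-14:30, 17:15-18:45, 19:30-20:30.
Teo ∩ Idris ∩ Sam ∩ Vanya: 10:15-12:15, 12:45-14:30, 17:15-18:45, 19:30-20:30.

10:15-12:15, 12:45-14:30, 17:15-18:45, 19:30-20:30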